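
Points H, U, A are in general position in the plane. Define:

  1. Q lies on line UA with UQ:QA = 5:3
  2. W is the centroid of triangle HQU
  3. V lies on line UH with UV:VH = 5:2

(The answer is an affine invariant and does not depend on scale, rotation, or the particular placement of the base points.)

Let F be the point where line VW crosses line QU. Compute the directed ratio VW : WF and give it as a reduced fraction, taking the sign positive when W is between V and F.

VW:WF = 8/7

Assign H = (0, 0), U = (1, 0), A = (0, 1) — the answer is frame-independent, so this choice is without loss of generality.
1. Q lies on line UA with UQ:QA = 5:3 ⇒ Q = (3/8, 5/8)
2. W is the centroid of triangle HQU ⇒ W = (11/24, 5/24)
3. V lies on line UH with UV:VH = 5:2 ⇒ V = (2/7, 0)
line VW meets QU at F = (39/64, 25/64)
W = V + t·(F−V) with t = 8/15, so VW:WF = 8/15:7/15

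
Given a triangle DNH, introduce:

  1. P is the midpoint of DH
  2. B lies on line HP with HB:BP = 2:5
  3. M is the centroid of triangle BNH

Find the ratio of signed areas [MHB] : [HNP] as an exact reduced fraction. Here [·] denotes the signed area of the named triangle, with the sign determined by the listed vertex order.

Choose coordinates D = (0, 0), N = (1, 0), H = (0, 1).
1. P is the midpoint of DH ⇒ P = (0, 1/2)
2. B lies on line HP with HB:BP = 2:5 ⇒ B = (0, 6/7)
3. M is the centroid of triangle BNH ⇒ M = (1/3, 13/21)
2·[MHB] = 1/21, 2·[HNP] = -1/2
[MHB]:[HNP] = 1/21:-1/2 = -2/21

[MHB]:[HNP] = -2/21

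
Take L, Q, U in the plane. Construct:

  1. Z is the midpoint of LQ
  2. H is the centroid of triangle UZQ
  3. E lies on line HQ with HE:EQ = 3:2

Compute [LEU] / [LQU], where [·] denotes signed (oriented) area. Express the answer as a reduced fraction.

Assign L = (0, 0), Q = (1, 0), U = (0, 1) — the answer is frame-independent, so this choice is without loss of generality.
1. Z is the midpoint of LQ ⇒ Z = (1/2, 0)
2. H is the centroid of triangle UZQ ⇒ H = (1/2, 1/3)
3. E lies on line HQ with HE:EQ = 3:2 ⇒ E = (4/5, 2/15)
2·[LEU] = 4/5, 2·[LQU] = 1
[LEU]:[LQU] = 4/5:1 = 4/5

[LEU]:[LQU] = 4/5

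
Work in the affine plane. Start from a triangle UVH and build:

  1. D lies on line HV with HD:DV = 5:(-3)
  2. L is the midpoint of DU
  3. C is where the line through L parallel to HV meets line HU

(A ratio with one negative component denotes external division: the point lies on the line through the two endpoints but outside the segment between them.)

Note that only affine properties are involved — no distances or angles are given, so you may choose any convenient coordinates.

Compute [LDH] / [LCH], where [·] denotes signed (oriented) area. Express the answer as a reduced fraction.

Choose coordinates U = (0, 0), V = (1, 0), H = (0, 1).
1. D lies on line HV with HD:DV = 5:(-3) ⇒ D = (5/2, -3/2)
2. L is the midpoint of DU ⇒ L = (5/4, -3/4)
3. C is where the line through L parallel to HV meets line HU ⇒ C = (0, 1/2)
2·[LDH] = 5/4, 2·[LCH] = -5/8
[LDH]:[LCH] = 5/4:-5/8 = -2

[LDH]:[LCH] = -2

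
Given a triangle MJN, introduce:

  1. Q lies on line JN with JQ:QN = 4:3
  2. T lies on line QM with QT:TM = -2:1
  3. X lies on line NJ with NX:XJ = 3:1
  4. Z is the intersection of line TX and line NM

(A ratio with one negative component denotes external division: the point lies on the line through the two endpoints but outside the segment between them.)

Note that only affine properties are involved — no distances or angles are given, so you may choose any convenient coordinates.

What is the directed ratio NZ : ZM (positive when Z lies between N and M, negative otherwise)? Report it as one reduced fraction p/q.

NZ:ZM = -14/3

Set M = (0, 0), J = (1, 0), N = (0, 1); any affine frame gives the same invariant.
1. Q lies on line JN with JQ:QN = 4:3 ⇒ Q = (3/7, 4/7)
2. T lies on line QM with QT:TM = -2:1 ⇒ T = (-3/7, -4/7)
3. X lies on line NJ with NX:XJ = 3:1 ⇒ X = (3/4, 1/4)
4. Z is the intersection of line TX and line NM ⇒ Z = (0, -3/11)
Z = N + t·(M−N) with t = 14/11, so NZ:ZM = t:(1−t) = 14/11:-3/11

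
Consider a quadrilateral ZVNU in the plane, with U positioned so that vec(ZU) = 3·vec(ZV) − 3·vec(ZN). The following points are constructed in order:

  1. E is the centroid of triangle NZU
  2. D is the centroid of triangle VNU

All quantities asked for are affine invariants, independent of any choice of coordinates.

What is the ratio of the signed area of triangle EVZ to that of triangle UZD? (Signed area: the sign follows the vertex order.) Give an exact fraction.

[EVZ]:[UZD] = -1/3

Choose coordinates Z = (0, 0), V = (1, 0), N = (0, 1), U = (3, -3).
1. E is the centroid of triangle NZU ⇒ E = (1, -2/3)
2. D is the centroid of triangle VNU ⇒ D = (4/3, -2/3)
2·[EVZ] = 2/3, 2·[UZD] = -2
[EVZ]:[UZD] = 2/3:-2 = -1/3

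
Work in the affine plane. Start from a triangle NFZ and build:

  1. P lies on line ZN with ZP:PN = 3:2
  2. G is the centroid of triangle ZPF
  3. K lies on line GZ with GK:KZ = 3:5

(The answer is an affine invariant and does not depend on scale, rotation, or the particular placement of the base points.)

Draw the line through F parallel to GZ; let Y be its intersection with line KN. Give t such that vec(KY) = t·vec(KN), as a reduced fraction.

Choose coordinates N = (0, 0), F = (1, 0), Z = (0, 1).
1. P lies on line ZN with ZP:PN = 3:2 ⇒ P = (0, 2/5)
2. G is the centroid of triangle ZPF ⇒ G = (1/3, 7/15)
3. K lies on line GZ with GK:KZ = 3:5 ⇒ K = (5/24, 2/3)
through F parallel to GZ: direction (-1/3, 8/15); meets KN at Y = (1/3, 16/15)
Y = K + t·(N−K) with t = -3/5

t = -3/5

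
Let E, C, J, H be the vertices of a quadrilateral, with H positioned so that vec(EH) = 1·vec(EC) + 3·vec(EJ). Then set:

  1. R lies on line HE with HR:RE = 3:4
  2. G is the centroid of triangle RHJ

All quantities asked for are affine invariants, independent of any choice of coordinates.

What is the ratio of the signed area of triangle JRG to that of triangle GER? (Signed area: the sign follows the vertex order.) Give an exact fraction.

Assign E = (0, 0), C = (1, 0), J = (0, 1), H = (1, 3) — the answer is frame-independent, so this choice is without loss of generality.
1. R lies on line HE with HR:RE = 3:4 ⇒ R = (4/7, 12/7)
2. G is the centroid of triangle RHJ ⇒ G = (11/21, 40/21)
2·[JRG] = 1/7, 2·[GER] = 4/21
[JRG]:[GER] = 1/7:4/21 = 3/4

[JRG]:[GER] = 3/4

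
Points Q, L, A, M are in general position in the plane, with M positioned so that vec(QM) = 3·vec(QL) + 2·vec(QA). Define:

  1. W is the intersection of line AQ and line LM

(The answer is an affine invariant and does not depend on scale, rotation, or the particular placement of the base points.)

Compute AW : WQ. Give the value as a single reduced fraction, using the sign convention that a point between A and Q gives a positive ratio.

AW:WQ = -2

Set Q = (0, 0), L = (1, 0), A = (0, 1), M = (3, 2); any affine frame gives the same invariant.
1. W is the intersection of line AQ and line LM ⇒ W = (0, -1)
W = A + t·(Q−A) with t = 2, so AW:WQ = t:(1−t) = 2:-1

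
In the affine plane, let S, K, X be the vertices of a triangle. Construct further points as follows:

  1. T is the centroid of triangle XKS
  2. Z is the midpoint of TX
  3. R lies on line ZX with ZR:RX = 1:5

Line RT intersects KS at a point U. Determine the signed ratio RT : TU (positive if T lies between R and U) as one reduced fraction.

RT:TU = 7/6

Choose coordinates S = (0, 0), K = (1, 0), X = (0, 1).
1. T is the centroid of triangle XKS ⇒ T = (1/3, 1/3)
2. Z is the midpoint of TX ⇒ Z = (1/6, 2/3)
3. R lies on line ZX with ZR:RX = 1:5 ⇒ R = (5/36, 13/18)
line RT meets KS at U = (1/2, 0)
T = R + t·(U−R) with t = 7/13, so RT:TU = 7/13:6/13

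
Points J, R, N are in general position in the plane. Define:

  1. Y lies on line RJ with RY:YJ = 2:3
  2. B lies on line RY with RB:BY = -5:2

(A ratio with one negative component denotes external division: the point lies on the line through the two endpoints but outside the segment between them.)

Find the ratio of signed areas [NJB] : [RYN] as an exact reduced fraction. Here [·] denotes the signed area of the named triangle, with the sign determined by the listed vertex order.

[NJB]:[RYN] = -5/6

Choose coordinates J = (0, 0), R = (1, 0), N = (0, 1).
1. Y lies on line RJ with RY:YJ = 2:3 ⇒ Y = (3/5, 0)
2. B lies on line RY with RB:BY = -5:2 ⇒ B = (1/3, 0)
2·[NJB] = 1/3, 2·[RYN] = -2/5
[NJB]:[RYN] = 1/3:-2/5 = -5/6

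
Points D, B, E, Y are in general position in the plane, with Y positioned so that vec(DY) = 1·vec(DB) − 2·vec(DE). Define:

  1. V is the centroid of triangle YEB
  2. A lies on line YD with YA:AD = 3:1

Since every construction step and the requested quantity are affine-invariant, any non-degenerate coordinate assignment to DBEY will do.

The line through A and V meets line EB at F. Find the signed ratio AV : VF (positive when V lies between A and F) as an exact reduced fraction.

Assign D = (0, 0), B = (1, 0), E = (0, 1), Y = (1, -2) — the answer is frame-independent, so this choice is without loss of generality.
1. V is the centroid of triangle YEB ⇒ V = (2/3, -1/3)
2. A lies on line YD with YA:AD = 3:1 ⇒ A = (1/4, -1/2)
line AV meets EB at F = (8/7, -1/7)
V = A + t·(F−A) with t = 7/15, so AV:VF = 7/15:8/15

AV:VF = 7/8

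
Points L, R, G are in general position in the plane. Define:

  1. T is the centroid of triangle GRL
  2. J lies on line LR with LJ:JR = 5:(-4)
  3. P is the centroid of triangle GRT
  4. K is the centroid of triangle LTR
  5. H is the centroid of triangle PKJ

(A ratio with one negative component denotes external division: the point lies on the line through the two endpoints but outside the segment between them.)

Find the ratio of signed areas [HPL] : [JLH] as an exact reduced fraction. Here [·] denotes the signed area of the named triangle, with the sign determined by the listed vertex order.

[HPL]:[JLH] = -64/75

Set L = (0, 0), R = (1, 0), G = (0, 1); any affine frame gives the same invariant.
1. T is the centroid of triangle GRL ⇒ T = (1/3, 1/3)
2. J lies on line LR with LJ:JR = 5:(-4) ⇒ J = (5, 0)
3. P is the centroid of triangle GRT ⇒ P = (4/9, 4/9)
4. K is the centroid of triangle LTR ⇒ K = (4/9, 1/9)
5. H is the centroid of triangle PKJ ⇒ H = (53/27, 5/27)
2·[HPL] = 64/81, 2·[JLH] = -25/27
[HPL]:[JLH] = 64/81:-25/27 = -64/75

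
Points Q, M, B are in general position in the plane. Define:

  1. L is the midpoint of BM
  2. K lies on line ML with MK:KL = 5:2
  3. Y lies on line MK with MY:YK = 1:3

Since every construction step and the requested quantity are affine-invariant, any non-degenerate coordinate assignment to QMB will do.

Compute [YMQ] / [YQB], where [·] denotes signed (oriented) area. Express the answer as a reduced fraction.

[YMQ]:[YQB] = 5/51

Choose coordinates Q = (0, 0), M = (1, 0), B = (0, 1).
1. L is the midpoint of BM ⇒ L = (1/2, 1/2)
2. K lies on line ML with MK:KL = 5:2 ⇒ K = (9/14, 5/14)
3. Y lies on line MK with MY:YK = 1:3 ⇒ Y = (51/56, 5/56)
2·[YMQ] = -5/56, 2·[YQB] = -51/56
[YMQ]:[YQB] = -5/56:-51/56 = 5/51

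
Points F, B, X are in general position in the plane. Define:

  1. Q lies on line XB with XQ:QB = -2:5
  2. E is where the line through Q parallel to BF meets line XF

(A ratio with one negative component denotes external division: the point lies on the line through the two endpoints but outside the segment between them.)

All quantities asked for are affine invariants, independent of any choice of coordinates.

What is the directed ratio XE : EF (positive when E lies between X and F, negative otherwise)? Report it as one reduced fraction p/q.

XE:EF = -2/5

Work in coordinates with F = (0, 0), B = (1, 0), X = (0, 1).
1. Q lies on line XB with XQ:QB = -2:5 ⇒ Q = (-2/3, 5/3)
2. E is where the line through Q parallel to BF meets line XF ⇒ E = (0, 5/3)
E = X + t·(F−X) with t = -2/3, so XE:EF = t:(1−t) = -2/3:5/3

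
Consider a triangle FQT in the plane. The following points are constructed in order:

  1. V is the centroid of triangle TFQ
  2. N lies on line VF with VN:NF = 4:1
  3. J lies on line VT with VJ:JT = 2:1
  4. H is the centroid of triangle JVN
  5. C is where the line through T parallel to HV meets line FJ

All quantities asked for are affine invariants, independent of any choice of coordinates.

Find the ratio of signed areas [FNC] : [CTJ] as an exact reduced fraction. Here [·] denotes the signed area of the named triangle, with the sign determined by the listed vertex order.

Assign F = (0, 0), Q = (1, 0), T = (0, 1) — the answer is frame-independent, so this choice is without loss of generality.
1. V is the centroid of triangle TFQ ⇒ V = (1/3, 1/3)
2. N lies on line VF with VN:NF = 4:1 ⇒ N = (1/15, 1/15)
3. J lies on line VT with VJ:JT = 2:1 ⇒ J = (1/9, 7/9)
4. H is the centroid of triangle JVN ⇒ H = (23/135, 53/135)
5. C is where the line through T parallel to HV meets line FJ ⇒ C = (11/81, 77/81)
2·[FNC] = 22/405, 2·[CTJ] = 2/81
[FNC]:[CTJ] = 22/405:2/81 = 11/5

[FNC]:[CTJ] = 11/5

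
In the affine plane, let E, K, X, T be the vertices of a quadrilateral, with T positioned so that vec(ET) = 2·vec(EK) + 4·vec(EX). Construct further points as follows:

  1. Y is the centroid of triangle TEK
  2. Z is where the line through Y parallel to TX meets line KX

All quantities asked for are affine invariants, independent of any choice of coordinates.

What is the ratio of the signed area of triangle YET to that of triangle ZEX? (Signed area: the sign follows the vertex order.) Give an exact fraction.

[YET]:[ZEX] = 20/7

Assign E = (0, 0), K = (1, 0), X = (0, 1), T = (2, 4) — the answer is frame-independent, so this choice is without loss of generality.
1. Y is the centroid of triangle TEK ⇒ Y = (1, 4/3)
2. Z is where the line through Y parallel to TX meets line KX ⇒ Z = (7/15, 8/15)
2·[YET] = -4/3, 2·[ZEX] = -7/15
[YET]:[ZEX] = -4/3:-7/15 = 20/7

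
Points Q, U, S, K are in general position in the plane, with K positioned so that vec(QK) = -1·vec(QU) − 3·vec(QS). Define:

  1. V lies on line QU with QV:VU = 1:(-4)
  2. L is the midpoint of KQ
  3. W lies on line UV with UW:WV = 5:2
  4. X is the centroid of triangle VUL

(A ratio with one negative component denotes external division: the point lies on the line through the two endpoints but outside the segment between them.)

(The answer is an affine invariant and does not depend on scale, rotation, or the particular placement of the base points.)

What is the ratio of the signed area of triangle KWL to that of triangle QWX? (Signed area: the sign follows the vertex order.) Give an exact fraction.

Assign Q = (0, 0), U = (1, 0), S = (0, 1), K = (-1, -3) — the answer is frame-independent, so this choice is without loss of generality.
1. V lies on line QU with QV:VU = 1:(-4) ⇒ V = (-1/3, 0)
2. L is the midpoint of KQ ⇒ L = (-1/2, -3/2)
3. W lies on line UV with UW:WV = 5:2 ⇒ W = (1/21, 0)
4. X is the centroid of triangle VUL ⇒ X = (1/18, -1/2)
2·[KWL] = 1/14, 2·[QWX] = -1/42
[KWL]:[QWX] = 1/14:-1/42 = -3

[KWL]:[QWX] = -3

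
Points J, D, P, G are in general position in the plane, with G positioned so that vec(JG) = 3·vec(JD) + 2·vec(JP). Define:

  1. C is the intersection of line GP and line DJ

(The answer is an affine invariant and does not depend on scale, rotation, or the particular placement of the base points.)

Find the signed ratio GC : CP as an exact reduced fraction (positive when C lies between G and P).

GC:CP = -2

Choose coordinates J = (0, 0), D = (1, 0), P = (0, 1), G = (3, 2).
1. C is the intersection of line GP and line DJ ⇒ C = (-3, 0)
C = G + t·(P−G) with t = 2, so GC:CP = t:(1−t) = 2:-1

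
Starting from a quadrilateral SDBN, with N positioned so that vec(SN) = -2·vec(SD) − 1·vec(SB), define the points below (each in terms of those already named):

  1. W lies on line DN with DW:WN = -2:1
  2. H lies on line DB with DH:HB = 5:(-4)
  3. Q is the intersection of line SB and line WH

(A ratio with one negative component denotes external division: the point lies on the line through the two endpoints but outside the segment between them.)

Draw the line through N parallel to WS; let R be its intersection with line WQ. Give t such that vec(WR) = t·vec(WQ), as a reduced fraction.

t = -1/165

Assign S = (0, 0), D = (1, 0), B = (0, 1), N = (-2, -1) — the answer is frame-independent, so this choice is without loss of generality.
1. W lies on line DN with DW:WN = -2:1 ⇒ W = (-5, -2)
2. H lies on line DB with DH:HB = 5:(-4) ⇒ H = (-4, 5)
3. Q is the intersection of line SB and line WH ⇒ Q = (0, 33)
through N parallel to WS: direction (5, 2); meets WQ at R = (-166/33, -73/33)
R = W + t·(Q−W) with t = -1/165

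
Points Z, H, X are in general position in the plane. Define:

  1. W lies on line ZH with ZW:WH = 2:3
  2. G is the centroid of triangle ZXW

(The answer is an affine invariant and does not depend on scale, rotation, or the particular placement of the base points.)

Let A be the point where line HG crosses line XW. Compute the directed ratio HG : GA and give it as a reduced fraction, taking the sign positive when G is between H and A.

HG:GA = -11/2

Assign Z = (0, 0), H = (1, 0), X = (0, 1) — the answer is frame-independent, so this choice is without loss of generality.
1. W lies on line ZH with ZW:WH = 2:3 ⇒ W = (2/5, 0)
2. G is the centroid of triangle ZXW ⇒ G = (2/15, 1/3)
line HG meets XW at A = (16/55, 3/11)
G = H + t·(A−H) with t = 11/9, so HG:GA = 11/9:-2/9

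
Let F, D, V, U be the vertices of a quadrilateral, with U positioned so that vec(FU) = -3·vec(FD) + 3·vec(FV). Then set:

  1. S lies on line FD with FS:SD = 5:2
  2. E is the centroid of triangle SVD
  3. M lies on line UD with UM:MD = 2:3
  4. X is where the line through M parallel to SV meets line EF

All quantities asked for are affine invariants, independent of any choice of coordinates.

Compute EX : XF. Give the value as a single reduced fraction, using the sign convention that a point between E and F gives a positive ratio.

Choose coordinates F = (0, 0), D = (1, 0), V = (0, 1), U = (-3, 3).
1. S lies on line FD with FS:SD = 5:2 ⇒ S = (5/7, 0)
2. E is the centroid of triangle SVD ⇒ E = (4/7, 1/3)
3. M lies on line UD with UM:MD = 2:3 ⇒ M = (-7/5, 9/5)
4. X is where the line through M parallel to SV meets line EF ⇒ X = (-48/595, -4/85)
X = E + t·(F−E) with t = 97/85, so EX:XF = t:(1−t) = 97/85:-12/85

EX:XF = -97/12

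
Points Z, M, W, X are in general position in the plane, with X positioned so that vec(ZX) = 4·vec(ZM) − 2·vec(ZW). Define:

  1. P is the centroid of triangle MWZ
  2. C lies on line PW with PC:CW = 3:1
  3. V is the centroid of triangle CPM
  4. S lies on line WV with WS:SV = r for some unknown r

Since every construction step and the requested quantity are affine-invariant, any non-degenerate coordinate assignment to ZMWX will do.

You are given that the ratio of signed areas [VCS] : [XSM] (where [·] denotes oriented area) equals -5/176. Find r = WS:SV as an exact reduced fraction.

r = -1/5

Choose coordinates Z = (0, 0), M = (1, 0), W = (0, 1), X = (4, -2).
1. P is the centroid of triangle MWZ ⇒ P = (1/3, 1/3)
2. C lies on line PW with PC:CW = 3:1 ⇒ C = (1/12, 5/6)
3. V is the centroid of triangle CPM ⇒ V = (17/36, 7/18)
4. With WS:SV = r, write λ = r/(r+1) so S = W + λ·(V−W); S is affine-linear in λ
Every point depending on S is an affine combination of S and λ-independent points, so each such coordinate is linear in λ; the λ² term in each signed area is a multiple of (V−W)×(V−W) = 0, so 2·[VCS] and 2·[XSM] are each linear in λ. Evaluating at λ=0 and λ=1:
  2·[VCS] = 1/36·λ − 1/36,   2·[XSM] = -8/9·λ + 1
So [VCS]:[XSM] = (1/36·λ − 1/36) / (-8/9·λ + 1). Setting this equal to -5/176:
  1/36·λ − 1/36 = -5/176·(-8/9·λ + 1)  ⇒  λ = -1/4
Then r = λ/(1−λ) = (-1/4)/(5/4) = -1/5. Check: with r = -1/5, S = (-17/144, 83/72) and [VCS]:[XSM] = -5/176 as required.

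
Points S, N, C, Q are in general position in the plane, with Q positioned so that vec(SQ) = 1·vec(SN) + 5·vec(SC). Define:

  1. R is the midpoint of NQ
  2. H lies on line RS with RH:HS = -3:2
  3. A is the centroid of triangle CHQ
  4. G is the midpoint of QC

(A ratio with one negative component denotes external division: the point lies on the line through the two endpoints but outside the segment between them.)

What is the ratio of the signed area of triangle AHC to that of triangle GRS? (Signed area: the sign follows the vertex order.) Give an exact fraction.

[AHC]:[GRS] = -8/21

Set S = (0, 0), N = (1, 0), C = (0, 1), Q = (1, 5); any affine frame gives the same invariant.
1. R is the midpoint of NQ ⇒ R = (1, 5/2)
2. H lies on line RS with RH:HS = -3:2 ⇒ H = (-2, -5)
3. A is the centroid of triangle CHQ ⇒ A = (-1/3, 1/3)
4. G is the midpoint of QC ⇒ G = (1/2, 3)
2·[AHC] = 2/3, 2·[GRS] = -7/4
[AHC]:[GRS] = 2/3:-7/4 = -8/21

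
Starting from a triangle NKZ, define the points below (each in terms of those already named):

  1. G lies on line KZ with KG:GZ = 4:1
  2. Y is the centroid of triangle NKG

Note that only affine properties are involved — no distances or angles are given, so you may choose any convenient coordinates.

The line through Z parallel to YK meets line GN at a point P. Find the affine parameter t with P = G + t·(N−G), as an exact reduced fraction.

Set N = (0, 0), K = (1, 0), Z = (0, 1); any affine frame gives the same invariant.
1. G lies on line KZ with KG:GZ = 4:1 ⇒ G = (1/5, 4/5)
2. Y is the centroid of triangle NKG ⇒ Y = (2/5, 4/15)
through Z parallel to YK: direction (3/5, -4/15); meets GN at P = (9/40, 9/10)
P = G + t·(N−G) with t = -1/8

t = -1/8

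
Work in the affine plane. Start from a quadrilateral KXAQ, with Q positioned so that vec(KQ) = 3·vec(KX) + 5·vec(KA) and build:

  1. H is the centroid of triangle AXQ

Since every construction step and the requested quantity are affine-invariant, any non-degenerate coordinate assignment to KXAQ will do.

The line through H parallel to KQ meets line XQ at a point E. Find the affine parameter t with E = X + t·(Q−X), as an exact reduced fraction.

t = 13/15

Assign K = (0, 0), X = (1, 0), A = (0, 1), Q = (3, 5) — the answer is frame-independent, so this choice is without loss of generality.
1. H is the centroid of triangle AXQ ⇒ H = (4/3, 2)
through H parallel to KQ: direction (3, 5); meets XQ at E = (41/15, 13/3)
E = X + t·(Q−X) with t = 13/15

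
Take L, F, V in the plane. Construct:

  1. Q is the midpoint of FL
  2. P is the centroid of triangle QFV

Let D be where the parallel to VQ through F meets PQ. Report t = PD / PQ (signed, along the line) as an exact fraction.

Choose coordinates L = (0, 0), F = (1, 0), V = (0, 1).
1. Q is the midpoint of FL ⇒ Q = (1/2, 0)
2. P is the centroid of triangle QFV ⇒ P = (1/2, 1/3)
through F parallel to VQ: direction (1/2, -1); meets PQ at D = (1/2, 1)
D = P + t·(Q−P) with t = -2

t = -2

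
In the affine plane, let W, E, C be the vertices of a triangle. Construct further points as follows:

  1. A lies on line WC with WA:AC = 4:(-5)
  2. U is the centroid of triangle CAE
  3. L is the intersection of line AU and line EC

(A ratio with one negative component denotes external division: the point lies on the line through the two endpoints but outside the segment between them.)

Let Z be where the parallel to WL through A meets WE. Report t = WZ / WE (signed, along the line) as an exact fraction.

t = 4

Choose coordinates W = (0, 0), E = (1, 0), C = (0, 1).
1. A lies on line WC with WA:AC = 4:(-5) ⇒ A = (0, -4)
2. U is the centroid of triangle CAE ⇒ U = (1/3, -1)
3. L is the intersection of line AU and line EC ⇒ L = (1/2, 1/2)
through A parallel to WL: direction (1/2, 1/2); meets WE at Z = (4, 0)
Z = W + t·(E−W) with t = 4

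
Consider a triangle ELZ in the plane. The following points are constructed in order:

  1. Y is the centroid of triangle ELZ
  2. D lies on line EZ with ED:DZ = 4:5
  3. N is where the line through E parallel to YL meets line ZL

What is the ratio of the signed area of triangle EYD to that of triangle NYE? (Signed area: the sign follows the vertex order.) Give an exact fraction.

[EYD]:[NYE] = 4/27

Set E = (0, 0), L = (1, 0), Z = (0, 1); any affine frame gives the same invariant.
1. Y is the centroid of triangle ELZ ⇒ Y = (1/3, 1/3)
2. D lies on line EZ with ED:DZ = 4:5 ⇒ D = (0, 4/9)
3. N is where the line through E parallel to YL meets line ZL ⇒ N = (2, -1)
2·[EYD] = 4/27, 2·[NYE] = 1
[EYD]:[NYE] = 4/27:1 = 4/27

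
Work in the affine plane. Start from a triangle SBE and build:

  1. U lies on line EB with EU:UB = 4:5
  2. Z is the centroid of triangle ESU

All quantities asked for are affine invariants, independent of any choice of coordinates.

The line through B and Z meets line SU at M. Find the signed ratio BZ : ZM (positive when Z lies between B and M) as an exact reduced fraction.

BZ:ZM = -19/4

Set S = (0, 0), B = (1, 0), E = (0, 1); any affine frame gives the same invariant.
1. U lies on line EB with EU:UB = 4:5 ⇒ U = (4/9, 5/9)
2. Z is the centroid of triangle ESU ⇒ Z = (4/27, 14/27)
line BZ meets SU at M = (56/171, 70/171)
Z = B + t·(M−B) with t = 19/15, so BZ:ZM = 19/15:-4/15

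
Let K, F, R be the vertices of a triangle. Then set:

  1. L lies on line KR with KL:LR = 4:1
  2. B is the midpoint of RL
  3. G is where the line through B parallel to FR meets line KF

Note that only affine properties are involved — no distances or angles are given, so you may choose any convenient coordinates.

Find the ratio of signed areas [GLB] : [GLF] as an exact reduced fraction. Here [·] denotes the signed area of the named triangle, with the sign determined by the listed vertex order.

Choose coordinates K = (0, 0), F = (1, 0), R = (0, 1).
1. L lies on line KR with KL:LR = 4:1 ⇒ L = (0, 4/5)
2. B is the midpoint of RL ⇒ B = (0, 9/10)
3. G is where the line through B parallel to FR meets line KF ⇒ G = (9/10, 0)
2·[GLB] = -9/100, 2·[GLF] = -2/25
[GLB]:[GLF] = -9/100:-2/25 = 9/8

[GLB]:[GLF] = 9/8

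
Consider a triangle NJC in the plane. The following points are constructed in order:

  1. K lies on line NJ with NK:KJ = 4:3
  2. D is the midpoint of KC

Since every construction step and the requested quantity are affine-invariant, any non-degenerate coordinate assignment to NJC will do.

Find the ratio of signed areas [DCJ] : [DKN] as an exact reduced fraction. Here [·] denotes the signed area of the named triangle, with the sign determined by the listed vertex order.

[DCJ]:[DKN] = 3/4

Set N = (0, 0), J = (1, 0), C = (0, 1); any affine frame gives the same invariant.
1. K lies on line NJ with NK:KJ = 4:3 ⇒ K = (4/7, 0)
2. D is the midpoint of KC ⇒ D = (2/7, 1/2)
2·[DCJ] = -3/14, 2·[DKN] = -2/7
[DCJ]:[DKN] = -3/14:-2/7 = 3/4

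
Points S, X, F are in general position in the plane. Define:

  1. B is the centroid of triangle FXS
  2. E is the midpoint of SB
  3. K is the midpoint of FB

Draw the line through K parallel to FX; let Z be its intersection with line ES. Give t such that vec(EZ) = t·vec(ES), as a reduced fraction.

t = -3/2

Work in coordinates with S = (0, 0), X = (1, 0), F = (0, 1).
1. B is the centroid of triangle FXS ⇒ B = (1/3, 1/3)
2. E is the midpoint of SB ⇒ E = (1/6, 1/6)
3. K is the midpoint of FB ⇒ K = (1/6, 2/3)
through K parallel to FX: direction (1, -1); meets ES at Z = (5/12, 5/12)
Z = E + t·(S−E) with t = -3/2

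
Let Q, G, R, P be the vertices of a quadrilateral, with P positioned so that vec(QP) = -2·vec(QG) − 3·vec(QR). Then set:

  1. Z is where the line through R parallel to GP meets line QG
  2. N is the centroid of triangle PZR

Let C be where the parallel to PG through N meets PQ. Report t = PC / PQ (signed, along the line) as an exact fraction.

Choose coordinates Q = (0, 0), G = (1, 0), R = (0, 1), P = (-2, -3).
1. Z is where the line through R parallel to GP meets line QG ⇒ Z = (-1, 0)
2. N is the centroid of triangle PZR ⇒ N = (-1, -2/3)
through N parallel to PG: direction (3, 3); meets PQ at C = (2/3, 1)
C = P + t·(Q−P) with t = 4/3

t = 4/3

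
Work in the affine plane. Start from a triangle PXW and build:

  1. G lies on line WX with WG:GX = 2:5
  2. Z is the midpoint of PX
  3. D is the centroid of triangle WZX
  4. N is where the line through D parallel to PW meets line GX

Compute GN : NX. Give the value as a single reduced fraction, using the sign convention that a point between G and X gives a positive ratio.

Choose coordinates P = (0, 0), X = (1, 0), W = (0, 1).
1. G lies on line WX with WG:GX = 2:5 ⇒ G = (2/7, 5/7)
2. Z is the midpoint of PX ⇒ Z = (1/2, 0)
3. D is the centroid of triangle WZX ⇒ D = (1/2, 1/3)
4. N is where the line through D parallel to PW meets line GX ⇒ N = (1/2, 1/2)
N = G + t·(X−G) with t = 3/10, so GN:NX = t:(1−t) = 3/10:7/10

GN:NX = 3/7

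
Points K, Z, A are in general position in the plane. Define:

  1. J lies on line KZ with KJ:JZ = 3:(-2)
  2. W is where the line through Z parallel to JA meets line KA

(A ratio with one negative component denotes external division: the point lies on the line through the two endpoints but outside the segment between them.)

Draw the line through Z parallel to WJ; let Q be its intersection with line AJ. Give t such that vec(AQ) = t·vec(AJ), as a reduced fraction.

t = 4/3

Set K = (0, 0), Z = (1, 0), A = (0, 1); any affine frame gives the same invariant.
1. J lies on line KZ with KJ:JZ = 3:(-2) ⇒ J = (3, 0)
2. W is where the line through Z parallel to JA meets line KA ⇒ W = (0, 1/3)
through Z parallel to WJ: direction (3, -1/3); meets AJ at Q = (4, -1/3)
Q = A + t·(J−A) with t = 4/3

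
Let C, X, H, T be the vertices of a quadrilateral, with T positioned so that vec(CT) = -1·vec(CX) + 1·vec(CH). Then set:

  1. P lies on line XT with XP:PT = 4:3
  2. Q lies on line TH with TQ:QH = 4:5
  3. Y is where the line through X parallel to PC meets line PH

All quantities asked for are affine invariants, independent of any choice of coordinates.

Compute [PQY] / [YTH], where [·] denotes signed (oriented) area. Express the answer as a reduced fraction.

Work in coordinates with C = (0, 0), X = (1, 0), H = (0, 1), T = (-1, 1).
1. P lies on line XT with XP:PT = 4:3 ⇒ P = (-1/7, 4/7)
2. Q lies on line TH with TQ:QH = 4:5 ⇒ Q = (-5/9, 1)
3. Y is where the line through X parallel to PC meets line PH ⇒ Y = (3/7, 16/7)
2·[PQY] = -20/21, 2·[YTH] = 9/7
[PQY]:[YTH] = -20/21:9/7 = -20/27

[PQY]:[YTH] = -20/27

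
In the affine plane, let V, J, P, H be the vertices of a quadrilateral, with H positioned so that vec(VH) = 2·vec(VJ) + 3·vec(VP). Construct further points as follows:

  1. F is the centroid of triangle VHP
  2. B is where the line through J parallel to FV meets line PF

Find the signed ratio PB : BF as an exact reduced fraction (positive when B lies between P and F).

PB:BF = -3/2

Work in coordinates with V = (0, 0), J = (1, 0), P = (0, 1), H = (2, 3).
1. F is the centroid of triangle VHP ⇒ F = (2/3, 4/3)
2. B is where the line through J parallel to FV meets line PF ⇒ B = (2, 2)
B = P + t·(F−P) with t = 3, so PB:BF = t:(1−t) = 3:-2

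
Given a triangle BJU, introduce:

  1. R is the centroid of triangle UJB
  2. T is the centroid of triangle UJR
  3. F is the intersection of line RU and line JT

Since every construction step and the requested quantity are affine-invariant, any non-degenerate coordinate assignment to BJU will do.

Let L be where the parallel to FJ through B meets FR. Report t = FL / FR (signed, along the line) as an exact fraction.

Choose coordinates B = (0, 0), J = (1, 0), U = (0, 1).
1. R is the centroid of triangle UJB ⇒ R = (1/3, 1/3)
2. T is the centroid of triangle UJR ⇒ T = (4/9, 4/9)
3. F is the intersection of line RU and line JT ⇒ F = (1/6, 2/3)
through B parallel to FJ: direction (5/6, -2/3); meets FR at L = (5/6, -2/3)
L = F + t·(R−F) with t = 4

t = 4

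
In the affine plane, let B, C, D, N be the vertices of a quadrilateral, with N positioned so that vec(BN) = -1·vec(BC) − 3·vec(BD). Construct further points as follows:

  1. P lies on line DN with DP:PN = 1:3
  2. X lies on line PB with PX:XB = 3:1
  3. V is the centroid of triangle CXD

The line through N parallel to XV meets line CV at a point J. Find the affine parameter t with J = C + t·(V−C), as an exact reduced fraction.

Assign B = (0, 0), C = (1, 0), D = (0, 1), N = (-1, -3) — the answer is frame-independent, so this choice is without loss of generality.
1. P lies on line DN with DP:PN = 1:3 ⇒ P = (-1/4, 0)
2. X lies on line PB with PX:XB = 3:1 ⇒ X = (-1/16, 0)
3. V is the centroid of triangle CXD ⇒ V = (5/16, 1/3)
through N parallel to XV: direction (3/8, 1/3); meets CV at J = (257/136, -22/51)
J = C + t·(V−C) with t = -22/17

t = -22/17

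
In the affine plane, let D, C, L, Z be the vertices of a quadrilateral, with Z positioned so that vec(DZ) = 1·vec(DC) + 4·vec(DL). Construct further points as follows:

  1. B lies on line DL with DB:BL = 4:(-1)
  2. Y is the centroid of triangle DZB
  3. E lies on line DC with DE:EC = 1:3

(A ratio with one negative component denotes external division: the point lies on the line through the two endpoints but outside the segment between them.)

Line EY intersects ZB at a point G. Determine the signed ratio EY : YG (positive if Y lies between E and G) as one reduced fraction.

EY:YG = 7/2

Choose coordinates D = (0, 0), C = (1, 0), L = (0, 1), Z = (1, 4).
1. B lies on line DL with DB:BL = 4:(-1) ⇒ B = (0, 4/3)
2. Y is the centroid of triangle DZB ⇒ Y = (1/3, 16/9)
3. E lies on line DC with DE:EC = 1:3 ⇒ E = (1/4, 0)
line EY meets ZB at G = (5/14, 16/7)
Y = E + t·(G−E) with t = 7/9, so EY:YG = 7/9:2/9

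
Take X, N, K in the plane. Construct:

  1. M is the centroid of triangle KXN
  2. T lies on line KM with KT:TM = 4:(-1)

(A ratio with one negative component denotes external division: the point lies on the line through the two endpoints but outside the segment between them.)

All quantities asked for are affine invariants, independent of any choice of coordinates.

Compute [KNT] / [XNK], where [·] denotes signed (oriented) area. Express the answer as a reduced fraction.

Choose coordinates X = (0, 0), N = (1, 0), K = (0, 1).
1. M is the centroid of triangle KXN ⇒ M = (1/3, 1/3)
2. T lies on line KM with KT:TM = 4:(-1) ⇒ T = (4/9, 1/9)
2·[KNT] = -4/9, 2·[XNK] = 1
[KNT]:[XNK] = -4/9:1 = -4/9

[KNT]:[XNK] = -4/9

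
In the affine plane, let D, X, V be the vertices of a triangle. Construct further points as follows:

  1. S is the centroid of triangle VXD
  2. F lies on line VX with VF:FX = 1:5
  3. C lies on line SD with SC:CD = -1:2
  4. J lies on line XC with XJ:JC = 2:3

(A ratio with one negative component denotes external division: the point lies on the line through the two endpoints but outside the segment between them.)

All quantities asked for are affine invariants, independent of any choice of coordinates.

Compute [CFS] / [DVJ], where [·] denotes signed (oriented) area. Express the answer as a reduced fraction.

Set D = (0, 0), X = (1, 0), V = (0, 1); any affine frame gives the same invariant.
1. S is the centroid of triangle VXD ⇒ S = (1/3, 1/3)
2. F lies on line VX with VF:FX = 1:5 ⇒ F = (1/6, 5/6)
3. C lies on line SD with SC:CD = -1:2 ⇒ C = (2/3, 2/3)
4. J lies on line XC with XJ:JC = 2:3 ⇒ J = (13/15, 4/15)
2·[CFS] = 2/9, 2·[DVJ] = -13/15
[CFS]:[DVJ] = 2/9:-13/15 = -10/39

[CFS]:[DVJ] = -10/39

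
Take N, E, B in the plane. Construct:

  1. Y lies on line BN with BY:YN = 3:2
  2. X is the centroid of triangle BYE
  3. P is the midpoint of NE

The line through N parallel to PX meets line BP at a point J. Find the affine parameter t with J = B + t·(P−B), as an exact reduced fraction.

Set N = (0, 0), E = (1, 0), B = (0, 1); any affine frame gives the same invariant.
1. Y lies on line BN with BY:YN = 3:2 ⇒ Y = (0, 2/5)
2. X is the centroid of triangle BYE ⇒ X = (1/3, 7/15)
3. P is the midpoint of NE ⇒ P = (1/2, 0)
through N parallel to PX: direction (-1/6, 7/15); meets BP at J = (-5/4, 7/2)
J = B + t·(P−B) with t = -5/2

t = -5/2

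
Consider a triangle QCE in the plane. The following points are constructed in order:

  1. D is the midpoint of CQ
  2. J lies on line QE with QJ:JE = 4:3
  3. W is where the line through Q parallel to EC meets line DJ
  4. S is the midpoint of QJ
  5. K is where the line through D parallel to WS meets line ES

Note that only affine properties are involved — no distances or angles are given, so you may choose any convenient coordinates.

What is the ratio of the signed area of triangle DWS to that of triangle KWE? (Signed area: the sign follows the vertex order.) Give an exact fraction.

[DWS]:[KWE] = -7/13

Set Q = (0, 0), C = (1, 0), E = (0, 1); any affine frame gives the same invariant.
1. D is the midpoint of CQ ⇒ D = (1/2, 0)
2. J lies on line QE with QJ:JE = 4:3 ⇒ J = (0, 4/7)
3. W is where the line through Q parallel to EC meets line DJ ⇒ W = (4, -4)
4. S is the midpoint of QJ ⇒ S = (0, 2/7)
5. K is where the line through D parallel to WS meets line ES ⇒ K = (0, 15/28)
2·[DWS] = -1, 2·[KWE] = 13/7
[DWS]:[KWE] = -1:13/7 = -7/13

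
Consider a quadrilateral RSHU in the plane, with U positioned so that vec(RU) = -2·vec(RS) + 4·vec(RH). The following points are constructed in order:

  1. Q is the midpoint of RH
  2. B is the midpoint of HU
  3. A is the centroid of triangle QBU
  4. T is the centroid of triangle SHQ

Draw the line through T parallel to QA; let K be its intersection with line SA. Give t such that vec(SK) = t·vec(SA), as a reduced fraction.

Choose coordinates R = (0, 0), S = (1, 0), H = (0, 1), U = (-2, 4).
1. Q is the midpoint of RH ⇒ Q = (0, 1/2)
2. B is the midpoint of HU ⇒ B = (-1, 5/2)
3. A is the centroid of triangle QBU ⇒ A = (-1, 7/3)
4. T is the centroid of triangle SHQ ⇒ T = (1/3, 1/2)
through T parallel to QA: direction (-1, 11/6); meets SA at K = (-1/12, 91/72)
K = S + t·(A−S) with t = 13/24

t = 13/24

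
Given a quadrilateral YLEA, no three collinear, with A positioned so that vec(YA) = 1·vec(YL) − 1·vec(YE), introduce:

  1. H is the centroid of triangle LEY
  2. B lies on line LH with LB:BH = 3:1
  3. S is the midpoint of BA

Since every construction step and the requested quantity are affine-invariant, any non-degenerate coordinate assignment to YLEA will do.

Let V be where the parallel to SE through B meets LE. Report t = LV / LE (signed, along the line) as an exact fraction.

Choose coordinates Y = (0, 0), L = (1, 0), E = (0, 1), A = (1, -1).
1. H is the centroid of triangle LEY ⇒ H = (1/3, 1/3)
2. B lies on line LH with LB:BH = 3:1 ⇒ B = (1/2, 1/4)
3. S is the midpoint of BA ⇒ S = (3/4, -3/8)
through B parallel to SE: direction (-3/4, 11/8); meets LE at V = (1/5, 4/5)
V = L + t·(E−L) with t = 4/5

t = 4/5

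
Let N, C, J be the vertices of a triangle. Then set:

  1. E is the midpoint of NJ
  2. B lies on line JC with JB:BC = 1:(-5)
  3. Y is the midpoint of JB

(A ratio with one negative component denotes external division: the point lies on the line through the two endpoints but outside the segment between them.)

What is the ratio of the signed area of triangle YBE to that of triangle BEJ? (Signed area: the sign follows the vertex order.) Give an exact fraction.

Assign N = (0, 0), C = (1, 0), J = (0, 1) — the answer is frame-independent, so this choice is without loss of generality.
1. E is the midpoint of NJ ⇒ E = (0, 1/2)
2. B lies on line JC with JB:BC = 1:(-5) ⇒ B = (-1/4, 5/4)
3. Y is the midpoint of JB ⇒ Y = (-1/8, 9/8)
2·[YBE] = 1/16, 2·[BEJ] = 1/8
[YBE]:[BEJ] = 1/16:1/8 = 1/2

[YBE]:[BEJ] = 1/2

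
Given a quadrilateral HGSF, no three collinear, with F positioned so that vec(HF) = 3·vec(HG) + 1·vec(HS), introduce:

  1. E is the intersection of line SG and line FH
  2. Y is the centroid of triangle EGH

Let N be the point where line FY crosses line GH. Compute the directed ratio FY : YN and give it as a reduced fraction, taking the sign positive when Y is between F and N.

Work in coordinates with H = (0, 0), G = (1, 0), S = (0, 1), F = (3, 1).
1. E is the intersection of line SG and line FH ⇒ E = (3/4, 1/4)
2. Y is the centroid of triangle EGH ⇒ Y = (7/12, 1/12)
line FY meets GH at N = (4/11, 0)
Y = F + t·(N−F) with t = 11/12, so FY:YN = 11/12:1/12

FY:YN = 11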